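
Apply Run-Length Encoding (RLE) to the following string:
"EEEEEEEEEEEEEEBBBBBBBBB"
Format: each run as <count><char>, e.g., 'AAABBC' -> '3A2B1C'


Scanning runs left to right:
  i=0: run of 'E' x 14 -> '14E'
  i=14: run of 'B' x 9 -> '9B'

RLE = 14E9B


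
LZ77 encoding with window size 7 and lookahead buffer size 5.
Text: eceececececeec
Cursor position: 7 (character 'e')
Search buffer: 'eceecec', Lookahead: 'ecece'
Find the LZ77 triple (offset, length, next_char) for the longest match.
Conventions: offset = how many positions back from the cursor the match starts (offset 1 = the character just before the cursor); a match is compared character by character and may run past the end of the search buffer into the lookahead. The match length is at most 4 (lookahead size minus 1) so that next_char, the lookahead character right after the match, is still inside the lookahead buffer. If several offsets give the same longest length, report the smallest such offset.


Try each offset into the search buffer:
  offset=1 (pos 6, char 'c'): match length 0
  offset=2 (pos 5, char 'e'): match length 4
  offset=3 (pos 4, char 'c'): match length 0
  offset=4 (pos 3, char 'e'): match length 4
  offset=5 (pos 2, char 'e'): match length 1
  offset=6 (pos 1, char 'c'): match length 0
  offset=7 (pos 0, char 'e'): match length 3
Longest match has length 4, found at offsets 2, 4; take the smallest, offset 2.
next_char = character at position 7 + 4 = 11 -> 'e'

Best match: offset=2, length=4 (matching 'ecec' starting at position 5)
LZ77 triple: (2, 4, 'e')


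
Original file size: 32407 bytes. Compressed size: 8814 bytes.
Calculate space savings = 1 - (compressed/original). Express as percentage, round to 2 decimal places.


ratio = compressed/original = 8814/32407 = 0.271978
savings = 1 - ratio = 1 - 0.271978 = 0.728022
as a percentage: 0.728022 * 100 = 72.8%

Space savings = 1 - 8814/32407 = 72.8%


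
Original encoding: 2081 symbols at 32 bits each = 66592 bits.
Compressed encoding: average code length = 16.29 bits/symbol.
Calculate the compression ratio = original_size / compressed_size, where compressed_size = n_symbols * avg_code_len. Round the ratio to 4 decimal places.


original_size = n_symbols * orig_bits = 2081 * 32 = 66592 bits
compressed_size = n_symbols * avg_code_len = 2081 * 16.29 = 33899.49 bits
ratio = original_size / compressed_size = 66592 / 33899.49 = 1.9644

Compression ratio = 1.9644


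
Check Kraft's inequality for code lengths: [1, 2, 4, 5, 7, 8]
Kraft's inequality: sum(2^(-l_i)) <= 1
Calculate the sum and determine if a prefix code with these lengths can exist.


Sum = 2^(-1) + 2^(-2) + 2^(-4) + 2^(-5) + 2^(-7) + 2^(-8)
    = 0.5 + 0.25 + 0.0625 + 0.03125 + 0.0078125 + 0.00390625
    = 219/256 = 0.85546875
Since 0.85546875 <= 1, Kraft's inequality IS satisfied.
A prefix code with these lengths CAN exist.

Kraft sum = 0.85546875. Satisfied.


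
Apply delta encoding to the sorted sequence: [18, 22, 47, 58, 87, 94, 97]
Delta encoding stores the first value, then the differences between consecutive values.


First value: 18
Deltas:
  22 - 18 = 4
  47 - 22 = 25
  58 - 47 = 11
  87 - 58 = 29
  94 - 87 = 7
  97 - 94 = 3


Delta encoded: [18, 4, 25, 11, 29, 7, 3]


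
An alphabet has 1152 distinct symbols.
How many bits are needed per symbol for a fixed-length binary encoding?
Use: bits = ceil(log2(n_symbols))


log2(1152) = 10.1699
Bracket: 2^10 = 1024 < 1152 <= 2^11 = 2048
So ceil(log2(1152)) = 11

bits = ceil(log2(1152)) = ceil(10.1699) = 11 bits


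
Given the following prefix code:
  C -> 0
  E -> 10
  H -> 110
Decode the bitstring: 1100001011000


Decoding step by step:
Bits 110 -> H
Bits 0 -> C
Bits 0 -> C
Bits 0 -> C
Bits 10 -> E
Bits 110 -> H
Bits 0 -> C
Bits 0 -> C


Decoded message: HCCCEHCC


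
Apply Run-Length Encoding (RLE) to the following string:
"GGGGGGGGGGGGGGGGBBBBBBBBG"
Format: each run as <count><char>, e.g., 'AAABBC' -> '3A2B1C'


Scanning runs left to right:
  i=0: run of 'G' x 16 -> '16G'
  i=16: run of 'B' x 8 -> '8B'
  i=24: run of 'G' x 1 -> '1G'

RLE = 16G8B1G


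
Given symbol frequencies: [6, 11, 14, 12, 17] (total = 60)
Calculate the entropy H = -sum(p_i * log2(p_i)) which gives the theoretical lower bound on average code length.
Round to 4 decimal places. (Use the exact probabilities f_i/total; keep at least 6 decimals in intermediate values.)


Per-symbol terms -p_i * log2(p_i) with p_i = f_i/60:
  p = 6/60 = 0.100000: log2(p) = -3.321928, -p*log2(p) = 0.332193
  p = 11/60 = 0.183333: log2(p) = -2.447459, -p*log2(p) = 0.448701
  p = 14/60 = 0.233333: log2(p) = -2.099536, -p*log2(p) = 0.489892
  p = 12/60 = 0.200000: log2(p) = -2.321928, -p*log2(p) = 0.464386
  p = 17/60 = 0.283333: log2(p) = -1.819428, -p*log2(p) = 0.515505
H = 0.332193 + 0.448701 + 0.489892 + 0.464386 + 0.515505 = 2.250677

H = 2.2507 bits/symbol


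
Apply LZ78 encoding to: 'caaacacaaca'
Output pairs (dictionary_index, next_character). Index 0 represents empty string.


LZ78 encoding steps:
Dictionary: {0: ''}
Step 1: w='' (idx 0), next='c' -> output (0, 'c'), add 'c' as idx 1
Step 2: w='' (idx 0), next='a' -> output (0, 'a'), add 'a' as idx 2
Step 3: w='a' (idx 2), next='a' -> output (2, 'a'), add 'aa' as idx 3
Step 4: w='c' (idx 1), next='a' -> output (1, 'a'), add 'ca' as idx 4
Step 5: w='ca' (idx 4), next='a' -> output (4, 'a'), add 'caa' as idx 5
Step 6: w='ca' (idx 4), end of input -> output (4, '')


Encoded: [(0, 'c'), (0, 'a'), (2, 'a'), (1, 'a'), (4, 'a'), (4, '')]


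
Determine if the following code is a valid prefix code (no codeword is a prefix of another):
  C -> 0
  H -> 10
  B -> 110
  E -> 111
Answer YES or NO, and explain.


Checking each pair (does one codeword prefix another?):
  C='0' vs H='10': no prefix
  C='0' vs B='110': no prefix
  C='0' vs E='111': no prefix
  H='10' vs C='0': no prefix
  H='10' vs B='110': no prefix
  H='10' vs E='111': no prefix
  B='110' vs C='0': no prefix
  B='110' vs H='10': no prefix
  B='110' vs E='111': no prefix
  E='111' vs C='0': no prefix
  E='111' vs H='10': no prefix
  E='111' vs B='110': no prefix
No violation found over all pairs.

YES -- this is a valid prefix code. No codeword is a prefix of any other codeword.


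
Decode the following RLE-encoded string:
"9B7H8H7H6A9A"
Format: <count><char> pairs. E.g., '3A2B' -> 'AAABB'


Expanding each <count><char> pair:
  9B -> 'BBBBBBBBB'
  7H -> 'HHHHHHH'
  8H -> 'HHHHHHHH'
  7H -> 'HHHHHHH'
  6A -> 'AAAAAA'
  9A -> 'AAAAAAAAA'

Decoded = BBBBBBBBBHHHHHHHHHHHHHHHHHHHHHHAAAAAAAAAAAAAAA


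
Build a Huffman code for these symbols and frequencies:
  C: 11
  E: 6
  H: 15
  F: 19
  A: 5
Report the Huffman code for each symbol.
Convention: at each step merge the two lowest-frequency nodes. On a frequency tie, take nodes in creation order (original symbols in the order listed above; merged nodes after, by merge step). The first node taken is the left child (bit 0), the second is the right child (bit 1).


Huffman tree construction:
Step 1: Merge A(5) + E(6) = 11
Step 2: Merge C(11) + (A+E)(11) = 22
Step 3: Merge H(15) + F(19) = 34
Step 4: Merge (C+(A+E))(22) + (H+F)(34) = 56
Read each symbol's code off the tree from the root (left child = 0, right child = 1).

Codes:
  C: 00 (length 2)
  E: 011 (length 3)
  H: 10 (length 2)
  F: 11 (length 2)
  A: 010 (length 3)
Average code length: 123/56 = 2.1964 bits/symbol


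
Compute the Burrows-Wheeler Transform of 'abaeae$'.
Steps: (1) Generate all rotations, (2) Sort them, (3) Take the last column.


Rotations (sorted):
  0: $abaeae -> last char: e
  1: abaeae$ -> last char: $
  2: ae$abae -> last char: e
  3: aeae$ab -> last char: b
  4: baeae$a -> last char: a
  5: e$abaea -> last char: a
  6: eae$aba -> last char: a


BWT = e$ebaaa


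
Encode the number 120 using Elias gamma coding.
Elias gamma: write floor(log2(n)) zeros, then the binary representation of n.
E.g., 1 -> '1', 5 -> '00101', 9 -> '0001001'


num_bits = floor(log2(120)) + 1 = 7
leading_zeros = num_bits - 1 = 6
binary(120) = 1111000

Elias gamma(120) = '000000' + '1111000' = 0000001111000 (13 bits)


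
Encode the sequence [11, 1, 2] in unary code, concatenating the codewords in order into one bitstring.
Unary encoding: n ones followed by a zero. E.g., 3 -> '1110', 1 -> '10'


Encode each number as n ones followed by a terminating 0:
  11 -> 111111111110 (12 bits)
  1 -> 10 (2 bits)
  2 -> 110 (3 bits)
Total length = 12 + 2 + 3 = 17 bits.

Unary([11, 1, 2]) = 11111111111010110 (17 bits)


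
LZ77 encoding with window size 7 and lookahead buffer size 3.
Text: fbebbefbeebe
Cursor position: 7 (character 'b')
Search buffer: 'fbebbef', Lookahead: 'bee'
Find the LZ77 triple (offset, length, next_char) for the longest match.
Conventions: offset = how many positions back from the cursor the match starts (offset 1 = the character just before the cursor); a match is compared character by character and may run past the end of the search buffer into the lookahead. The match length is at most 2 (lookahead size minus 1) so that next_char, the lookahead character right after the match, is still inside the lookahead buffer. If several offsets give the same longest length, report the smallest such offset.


Try each offset into the search buffer:
  offset=1 (pos 6, char 'f'): match length 0
  offset=2 (pos 5, char 'e'): match length 0
  offset=3 (pos 4, char 'b'): match length 2
  offset=4 (pos 3, char 'b'): match length 1
  offset=5 (pos 2, char 'e'): match length 0
  offset=6 (pos 1, char 'b'): match length 2
  offset=7 (pos 0, char 'f'): match length 0
Longest match has length 2, found at offsets 3, 6; take the smallest, offset 3.
next_char = character at position 7 + 2 = 9 -> 'e'

Best match: offset=3, length=2 (matching 'be' starting at position 4)
LZ77 triple: (3, 2, 'e')


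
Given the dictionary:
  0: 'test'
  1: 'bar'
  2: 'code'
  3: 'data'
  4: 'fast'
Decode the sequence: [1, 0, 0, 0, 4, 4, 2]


Look up each index in the dictionary:
  1 -> 'bar'
  0 -> 'test'
  0 -> 'test'
  0 -> 'test'
  4 -> 'fast'
  4 -> 'fast'
  2 -> 'code'

Decoded: "bar test test test fast fast code"


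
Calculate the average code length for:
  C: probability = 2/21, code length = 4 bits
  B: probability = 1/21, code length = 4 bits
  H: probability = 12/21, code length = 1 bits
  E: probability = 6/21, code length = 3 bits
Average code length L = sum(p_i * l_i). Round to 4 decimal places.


Weighted contributions p_i * l_i:
  C: (2/21) * 4 = 8/21
  B: (1/21) * 4 = 4/21
  H: (12/21) * 1 = 12/21
  E: (6/21) * 3 = 18/21
Sum = (8 + 4 + 12 + 18)/21 = 42/21

L = 42/21 = 2.0000 bits/symbol


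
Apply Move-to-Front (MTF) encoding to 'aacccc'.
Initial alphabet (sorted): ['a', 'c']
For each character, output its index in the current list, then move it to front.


MTF encoding:
'a': index 0 in ['a', 'c'] -> ['a', 'c']
'a': index 0 in ['a', 'c'] -> ['a', 'c']
'c': index 1 in ['a', 'c'] -> ['c', 'a']
'c': index 0 in ['c', 'a'] -> ['c', 'a']
'c': index 0 in ['c', 'a'] -> ['c', 'a']
'c': index 0 in ['c', 'a'] -> ['c', 'a']


Output: [0, 0, 1, 0, 0, 0]


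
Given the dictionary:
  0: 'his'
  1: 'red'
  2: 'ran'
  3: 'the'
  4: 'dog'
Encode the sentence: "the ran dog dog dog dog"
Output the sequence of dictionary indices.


Look up each word in the dictionary:
  'the' -> 3
  'ran' -> 2
  'dog' -> 4
  'dog' -> 4
  'dog' -> 4
  'dog' -> 4

Encoded: [3, 2, 4, 4, 4, 4]


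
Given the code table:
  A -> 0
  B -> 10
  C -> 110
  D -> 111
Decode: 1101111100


Decoding:
110 -> C
111 -> D
110 -> C
0 -> A


Result: CDCA


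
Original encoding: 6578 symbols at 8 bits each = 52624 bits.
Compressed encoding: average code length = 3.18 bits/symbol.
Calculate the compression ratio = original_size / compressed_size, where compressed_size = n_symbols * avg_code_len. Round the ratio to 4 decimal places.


original_size = n_symbols * orig_bits = 6578 * 8 = 52624 bits
compressed_size = n_symbols * avg_code_len = 6578 * 3.18 = 20918.04 bits
ratio = original_size / compressed_size = 52624 / 20918.04 = 2.5157

Compression ratio = 2.5157


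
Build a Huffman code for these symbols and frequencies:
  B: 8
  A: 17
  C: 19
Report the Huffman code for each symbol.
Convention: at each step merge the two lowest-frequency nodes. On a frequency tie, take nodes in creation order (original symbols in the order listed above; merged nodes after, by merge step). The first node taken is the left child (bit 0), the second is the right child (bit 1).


Huffman tree construction:
Step 1: Merge B(8) + A(17) = 25
Step 2: Merge C(19) + (B+A)(25) = 44
Read each symbol's code off the tree from the root (left child = 0, right child = 1).

Codes:
  B: 10 (length 2)
  A: 11 (length 2)
  C: 0 (length 1)
Average code length: 69/44 = 1.5682 bits/symbol


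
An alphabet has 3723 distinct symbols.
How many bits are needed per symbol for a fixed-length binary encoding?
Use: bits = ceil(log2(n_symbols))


log2(3723) = 11.8622
Bracket: 2^11 = 2048 < 3723 <= 2^12 = 4096
So ceil(log2(3723)) = 12

bits = ceil(log2(3723)) = ceil(11.8622) = 12 bits


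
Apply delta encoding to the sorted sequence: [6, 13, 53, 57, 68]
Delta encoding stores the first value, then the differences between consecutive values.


First value: 6
Deltas:
  13 - 6 = 7
  53 - 13 = 40
  57 - 53 = 4
  68 - 57 = 11


Delta encoded: [6, 7, 40, 4, 11]


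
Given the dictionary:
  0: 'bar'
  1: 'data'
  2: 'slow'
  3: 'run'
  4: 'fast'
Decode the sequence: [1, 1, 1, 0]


Look up each index in the dictionary:
  1 -> 'data'
  1 -> 'data'
  1 -> 'data'
  0 -> 'bar'

Decoded: "data data data bar"


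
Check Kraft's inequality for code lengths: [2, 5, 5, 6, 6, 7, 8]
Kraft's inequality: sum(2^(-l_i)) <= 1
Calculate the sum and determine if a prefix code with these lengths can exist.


Sum = 2^(-2) + 2^(-5) + 2^(-5) + 2^(-6) + 2^(-6) + 2^(-7) + 2^(-8)
    = 0.25 + 0.03125 + 0.03125 + 0.015625 + 0.015625 + 0.0078125 + 0.00390625
    = 91/256 = 0.35546875
Since 0.35546875 <= 1, Kraft's inequality IS satisfied.
A prefix code with these lengths CAN exist.

Kraft sum = 0.35546875. Satisfied.


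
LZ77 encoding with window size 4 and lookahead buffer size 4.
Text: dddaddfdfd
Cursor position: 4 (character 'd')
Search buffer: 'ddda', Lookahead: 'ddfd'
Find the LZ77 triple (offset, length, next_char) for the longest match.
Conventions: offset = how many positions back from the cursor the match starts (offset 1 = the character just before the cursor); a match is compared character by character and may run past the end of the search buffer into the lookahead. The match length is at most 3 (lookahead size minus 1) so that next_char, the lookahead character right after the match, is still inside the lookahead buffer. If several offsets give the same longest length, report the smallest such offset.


Try each offset into the search buffer:
  offset=1 (pos 3, char 'a'): match length 0
  offset=2 (pos 2, char 'd'): match length 1
  offset=3 (pos 1, char 'd'): match length 2
  offset=4 (pos 0, char 'd'): match length 2
Longest match has length 2, found at offsets 3, 4; take the smallest, offset 3.
next_char = character at position 4 + 2 = 6 -> 'f'

Best match: offset=3, length=2 (matching 'dd' starting at position 1)
LZ77 triple: (3, 2, 'f')


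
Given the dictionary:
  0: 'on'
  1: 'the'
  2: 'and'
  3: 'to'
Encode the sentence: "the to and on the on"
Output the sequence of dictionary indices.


Look up each word in the dictionary:
  'the' -> 1
  'to' -> 3
  'and' -> 2
  'on' -> 0
  'the' -> 1
  'on' -> 0

Encoded: [1, 3, 2, 0, 1, 0]


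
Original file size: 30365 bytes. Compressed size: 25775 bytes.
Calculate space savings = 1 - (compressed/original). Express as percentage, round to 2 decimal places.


ratio = compressed/original = 25775/30365 = 0.848839
savings = 1 - ratio = 1 - 0.848839 = 0.151161
as a percentage: 0.151161 * 100 = 15.12%

Space savings = 1 - 25775/30365 = 15.12%


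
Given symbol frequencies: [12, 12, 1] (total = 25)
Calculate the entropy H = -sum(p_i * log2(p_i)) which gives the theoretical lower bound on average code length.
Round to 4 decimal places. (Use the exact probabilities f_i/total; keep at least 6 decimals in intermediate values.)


Per-symbol terms -p_i * log2(p_i) with p_i = f_i/25:
  p = 12/25 = 0.480000: log2(p) = -1.058894, -p*log2(p) = 0.508269
  p = 12/25 = 0.480000: log2(p) = -1.058894, -p*log2(p) = 0.508269
  p = 1/25 = 0.040000: log2(p) = -4.643856, -p*log2(p) = 0.185754
H = 0.508269 + 0.508269 + 0.185754 = 1.202292

H = 1.2023 bits/symbol


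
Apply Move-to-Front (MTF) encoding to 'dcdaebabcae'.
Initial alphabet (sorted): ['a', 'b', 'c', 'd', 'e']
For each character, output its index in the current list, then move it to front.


MTF encoding:
'd': index 3 in ['a', 'b', 'c', 'd', 'e'] -> ['d', 'a', 'b', 'c', 'e']
'c': index 3 in ['d', 'a', 'b', 'c', 'e'] -> ['c', 'd', 'a', 'b', 'e']
'd': index 1 in ['c', 'd', 'a', 'b', 'e'] -> ['d', 'c', 'a', 'b', 'e']
'a': index 2 in ['d', 'c', 'a', 'b', 'e'] -> ['a', 'd', 'c', 'b', 'e']
'e': index 4 in ['a', 'd', 'c', 'b', 'e'] -> ['e', 'a', 'd', 'c', 'b']
'b': index 4 in ['e', 'a', 'd', 'c', 'b'] -> ['b', 'e', 'a', 'd', 'c']
'a': index 2 in ['b', 'e', 'a', 'd', 'c'] -> ['a', 'b', 'e', 'd', 'c']
'b': index 1 in ['a', 'b', 'e', 'd', 'c'] -> ['b', 'a', 'e', 'd', 'c']
'c': index 4 in ['b', 'a', 'e', 'd', 'c'] -> ['c', 'b', 'a', 'e', 'd']
'a': index 2 in ['c', 'b', 'a', 'e', 'd'] -> ['a', 'c', 'b', 'e', 'd']
'e': index 3 in ['a', 'c', 'b', 'e', 'd'] -> ['e', 'a', 'c', 'b', 'd']


Output: [3, 3, 1, 2, 4, 4, 2, 1, 4, 2, 3]


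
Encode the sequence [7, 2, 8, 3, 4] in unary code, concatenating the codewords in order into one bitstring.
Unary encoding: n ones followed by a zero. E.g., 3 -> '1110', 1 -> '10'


Encode each number as n ones followed by a terminating 0:
  7 -> 11111110 (8 bits)
  2 -> 110 (3 bits)
  8 -> 111111110 (9 bits)
  3 -> 1110 (4 bits)
  4 -> 11110 (5 bits)
Total length = 8 + 3 + 9 + 4 + 5 = 29 bits.

Unary([7, 2, 8, 3, 4]) = 11111110110111111110111011110 (29 bits)


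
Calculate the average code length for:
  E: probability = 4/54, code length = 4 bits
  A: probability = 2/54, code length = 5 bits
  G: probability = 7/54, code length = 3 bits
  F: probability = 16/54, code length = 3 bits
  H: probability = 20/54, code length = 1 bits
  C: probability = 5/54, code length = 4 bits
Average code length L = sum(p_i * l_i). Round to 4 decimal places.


Weighted contributions p_i * l_i:
  E: (4/54) * 4 = 16/54
  A: (2/54) * 5 = 10/54
  G: (7/54) * 3 = 21/54
  F: (16/54) * 3 = 48/54
  H: (20/54) * 1 = 20/54
  C: (5/54) * 4 = 20/54
Sum = (16 + 10 + 21 + 48 + 20 + 20)/54 = 135/54

L = 135/54 = 2.5000 bits/symbol


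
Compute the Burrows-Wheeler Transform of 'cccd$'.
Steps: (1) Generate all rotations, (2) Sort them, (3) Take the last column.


Rotations (sorted):
  0: $cccd -> last char: d
  1: cccd$ -> last char: $
  2: ccd$c -> last char: c
  3: cd$cc -> last char: c
  4: d$ccc -> last char: c


BWT = d$ccc


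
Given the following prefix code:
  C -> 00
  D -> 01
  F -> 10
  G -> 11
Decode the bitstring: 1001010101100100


Decoding step by step:
Bits 10 -> F
Bits 01 -> D
Bits 01 -> D
Bits 01 -> D
Bits 01 -> D
Bits 10 -> F
Bits 01 -> D
Bits 00 -> C


Decoded message: FDDDDFDC


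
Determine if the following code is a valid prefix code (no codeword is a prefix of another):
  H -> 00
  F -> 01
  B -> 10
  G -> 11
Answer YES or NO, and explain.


Checking each pair (does one codeword prefix another?):
  H='00' vs F='01': no prefix
  H='00' vs B='10': no prefix
  H='00' vs G='11': no prefix
  F='01' vs H='00': no prefix
  F='01' vs B='10': no prefix
  F='01' vs G='11': no prefix
  B='10' vs H='00': no prefix
  B='10' vs F='01': no prefix
  B='10' vs G='11': no prefix
  G='11' vs H='00': no prefix
  G='11' vs F='01': no prefix
  G='11' vs B='10': no prefix
No violation found over all pairs.

YES -- this is a valid prefix code. No codeword is a prefix of any other codeword.


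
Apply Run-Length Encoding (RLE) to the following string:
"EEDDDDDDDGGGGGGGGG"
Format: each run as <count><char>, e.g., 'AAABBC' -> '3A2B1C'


Scanning runs left to right:
  i=0: run of 'E' x 2 -> '2E'
  i=2: run of 'D' x 7 -> '7D'
  i=9: run of 'G' x 9 -> '9G'

RLE = 2E7D9G


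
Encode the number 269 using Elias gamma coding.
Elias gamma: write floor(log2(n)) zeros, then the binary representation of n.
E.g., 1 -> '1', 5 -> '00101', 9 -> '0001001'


num_bits = floor(log2(269)) + 1 = 9
leading_zeros = num_bits - 1 = 8
binary(269) = 100001101

Elias gamma(269) = '00000000' + '100001101' = 00000000100001101 (17 bits)


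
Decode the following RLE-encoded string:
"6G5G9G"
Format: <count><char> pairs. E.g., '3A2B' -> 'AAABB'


Expanding each <count><char> pair:
  6G -> 'GGGGGG'
  5G -> 'GGGGG'
  9G -> 'GGGGGGGGG'

Decoded = GGGGGGGGGGGGGGGGGGGG


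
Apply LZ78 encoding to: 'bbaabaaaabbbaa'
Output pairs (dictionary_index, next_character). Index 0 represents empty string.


LZ78 encoding steps:
Dictionary: {0: ''}
Step 1: w='' (idx 0), next='b' -> output (0, 'b'), add 'b' as idx 1
Step 2: w='b' (idx 1), next='a' -> output (1, 'a'), add 'ba' as idx 2
Step 3: w='' (idx 0), next='a' -> output (0, 'a'), add 'a' as idx 3
Step 4: w='ba' (idx 2), next='a' -> output (2, 'a'), add 'baa' as idx 4
Step 5: w='a' (idx 3), next='a' -> output (3, 'a'), add 'aa' as idx 5
Step 6: w='b' (idx 1), next='b' -> output (1, 'b'), add 'bb' as idx 6
Step 7: w='baa' (idx 4), end of input -> output (4, '')


Encoded: [(0, 'b'), (1, 'a'), (0, 'a'), (2, 'a'), (3, 'a'), (1, 'b'), (4, '')]


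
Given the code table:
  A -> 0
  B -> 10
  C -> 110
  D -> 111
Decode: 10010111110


Decoding:
10 -> B
0 -> A
10 -> B
111 -> D
110 -> C


Result: BABDC


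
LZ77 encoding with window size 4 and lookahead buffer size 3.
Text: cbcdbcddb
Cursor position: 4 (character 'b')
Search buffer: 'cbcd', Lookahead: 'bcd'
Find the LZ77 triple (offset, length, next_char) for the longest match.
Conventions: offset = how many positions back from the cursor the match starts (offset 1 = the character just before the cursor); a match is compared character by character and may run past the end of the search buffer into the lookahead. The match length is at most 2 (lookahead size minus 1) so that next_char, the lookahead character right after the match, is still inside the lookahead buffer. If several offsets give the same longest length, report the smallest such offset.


Try each offset into the search buffer:
  offset=1 (pos 3, char 'd'): match length 0
  offset=2 (pos 2, char 'c'): match length 0
  offset=3 (pos 1, char 'b'): match length 2
  offset=4 (pos 0, char 'c'): match length 0
Longest match has length 2 at offset 3.
next_char = character at position 4 + 2 = 6 -> 'd'

Best match: offset=3, length=2 (matching 'bc' starting at position 1)
LZ77 triple: (3, 2, 'd')


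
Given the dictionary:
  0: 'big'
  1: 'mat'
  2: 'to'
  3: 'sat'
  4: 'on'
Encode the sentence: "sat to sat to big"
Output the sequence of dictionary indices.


Look up each word in the dictionary:
  'sat' -> 3
  'to' -> 2
  'sat' -> 3
  'to' -> 2
  'big' -> 0

Encoded: [3, 2, 3, 2, 0]


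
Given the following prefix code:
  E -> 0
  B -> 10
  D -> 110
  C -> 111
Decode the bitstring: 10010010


Decoding step by step:
Bits 10 -> B
Bits 0 -> E
Bits 10 -> B
Bits 0 -> E
Bits 10 -> B


Decoded message: BEBEB


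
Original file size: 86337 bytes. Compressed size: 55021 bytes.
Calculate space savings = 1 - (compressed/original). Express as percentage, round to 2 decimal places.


ratio = compressed/original = 55021/86337 = 0.637282
savings = 1 - ratio = 1 - 0.637282 = 0.362718
as a percentage: 0.362718 * 100 = 36.27%

Space savings = 1 - 55021/86337 = 36.27%


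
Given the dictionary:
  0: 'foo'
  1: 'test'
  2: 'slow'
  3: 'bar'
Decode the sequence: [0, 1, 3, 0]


Look up each index in the dictionary:
  0 -> 'foo'
  1 -> 'test'
  3 -> 'bar'
  0 -> 'foo'

Decoded: "foo test bar foo"


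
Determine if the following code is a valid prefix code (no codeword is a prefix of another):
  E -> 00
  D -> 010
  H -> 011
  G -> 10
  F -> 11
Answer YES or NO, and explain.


Checking each pair (does one codeword prefix another?):
  E='00' vs D='010': no prefix
  E='00' vs H='011': no prefix
  E='00' vs G='10': no prefix
  E='00' vs F='11': no prefix
  D='010' vs E='00': no prefix
  D='010' vs H='011': no prefix
  D='010' vs G='10': no prefix
  D='010' vs F='11': no prefix
  H='011' vs E='00': no prefix
  H='011' vs D='010': no prefix
  H='011' vs G='10': no prefix
  H='011' vs F='11': no prefix
  G='10' vs E='00': no prefix
  G='10' vs D='010': no prefix
  G='10' vs H='011': no prefix
  G='10' vs F='11': no prefix
  F='11' vs E='00': no prefix
  F='11' vs D='010': no prefix
  F='11' vs H='011': no prefix
  F='11' vs G='10': no prefix
No violation found over all pairs.

YES -- this is a valid prefix code. No codeword is a prefix of any other codeword.


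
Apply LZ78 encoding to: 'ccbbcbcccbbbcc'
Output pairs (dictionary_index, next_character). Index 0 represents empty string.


LZ78 encoding steps:
Dictionary: {0: ''}
Step 1: w='' (idx 0), next='c' -> output (0, 'c'), add 'c' as idx 1
Step 2: w='c' (idx 1), next='b' -> output (1, 'b'), add 'cb' as idx 2
Step 3: w='' (idx 0), next='b' -> output (0, 'b'), add 'b' as idx 3
Step 4: w='cb' (idx 2), next='c' -> output (2, 'c'), add 'cbc' as idx 4
Step 5: w='c' (idx 1), next='c' -> output (1, 'c'), add 'cc' as idx 5
Step 6: w='b' (idx 3), next='b' -> output (3, 'b'), add 'bb' as idx 6
Step 7: w='b' (idx 3), next='c' -> output (3, 'c'), add 'bc' as idx 7
Step 8: w='c' (idx 1), end of input -> output (1, '')


Encoded: [(0, 'c'), (1, 'b'), (0, 'b'), (2, 'c'), (1, 'c'), (3, 'b'), (3, 'c'), (1, '')]


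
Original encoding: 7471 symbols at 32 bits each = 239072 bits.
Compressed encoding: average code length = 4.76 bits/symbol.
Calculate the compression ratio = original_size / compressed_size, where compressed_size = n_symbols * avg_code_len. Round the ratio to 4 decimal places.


original_size = n_symbols * orig_bits = 7471 * 32 = 239072 bits
compressed_size = n_symbols * avg_code_len = 7471 * 4.76 = 35561.96 bits
ratio = original_size / compressed_size = 239072 / 35561.96 = 6.7227

Compression ratio = 6.7227


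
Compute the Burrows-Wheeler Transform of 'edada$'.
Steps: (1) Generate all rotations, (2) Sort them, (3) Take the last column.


Rotations (sorted):
  0: $edada -> last char: a
  1: a$edad -> last char: d
  2: ada$ed -> last char: d
  3: da$eda -> last char: a
  4: dada$e -> last char: e
  5: edada$ -> last char: $


BWT = addae$


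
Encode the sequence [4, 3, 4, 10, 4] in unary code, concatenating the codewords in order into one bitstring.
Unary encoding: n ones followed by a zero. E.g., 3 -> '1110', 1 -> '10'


Encode each number as n ones followed by a terminating 0:
  4 -> 11110 (5 bits)
  3 -> 1110 (4 bits)
  4 -> 11110 (5 bits)
  10 -> 11111111110 (11 bits)
  4 -> 11110 (5 bits)
Total length = 5 + 4 + 5 + 11 + 5 = 30 bits.

Unary([4, 3, 4, 10, 4]) = 111101110111101111111111011110 (30 bits)


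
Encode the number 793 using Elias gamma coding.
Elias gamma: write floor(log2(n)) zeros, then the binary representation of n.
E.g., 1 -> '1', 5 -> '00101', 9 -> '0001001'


num_bits = floor(log2(793)) + 1 = 10
leading_zeros = num_bits - 1 = 9
binary(793) = 1100011001

Elias gamma(793) = '000000000' + '1100011001' = 0000000001100011001 (19 bits)


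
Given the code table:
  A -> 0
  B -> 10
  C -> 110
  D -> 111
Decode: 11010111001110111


Decoding:
110 -> C
10 -> B
111 -> D
0 -> A
0 -> A
111 -> D
0 -> A
111 -> D


Result: CBDAADAD


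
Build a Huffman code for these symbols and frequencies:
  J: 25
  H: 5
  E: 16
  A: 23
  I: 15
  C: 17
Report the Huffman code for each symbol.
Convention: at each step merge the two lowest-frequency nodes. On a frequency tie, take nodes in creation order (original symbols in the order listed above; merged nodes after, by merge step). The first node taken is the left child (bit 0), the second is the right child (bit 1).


Huffman tree construction:
Step 1: Merge H(5) + I(15) = 20
Step 2: Merge E(16) + C(17) = 33
Step 3: Merge (H+I)(20) + A(23) = 43
Step 4: Merge J(25) + (E+C)(33) = 58
Step 5: Merge ((H+I)+A)(43) + (J+(E+C))(58) = 101
Read each symbol's code off the tree from the root (left child = 0, right child = 1).

Codes:
  J: 10 (length 2)
  H: 000 (length 3)
  E: 110 (length 3)
  A: 01 (length 2)
  I: 001 (length 3)
  C: 111 (length 3)
Average code length: 255/101 = 2.5248 bits/symbol


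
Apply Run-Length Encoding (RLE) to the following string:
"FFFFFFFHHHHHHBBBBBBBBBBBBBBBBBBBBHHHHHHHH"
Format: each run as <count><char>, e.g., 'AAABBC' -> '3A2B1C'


Scanning runs left to right:
  i=0: run of 'F' x 7 -> '7F'
  i=7: run of 'H' x 6 -> '6H'
  i=13: run of 'B' x 20 -> '20B'
  i=33: run of 'H' x 8 -> '8H'

RLE = 7F6H20B8H


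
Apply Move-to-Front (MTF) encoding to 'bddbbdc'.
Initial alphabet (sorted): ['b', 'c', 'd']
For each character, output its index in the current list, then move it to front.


MTF encoding:
'b': index 0 in ['b', 'c', 'd'] -> ['b', 'c', 'd']
'd': index 2 in ['b', 'c', 'd'] -> ['d', 'b', 'c']
'd': index 0 in ['d', 'b', 'c'] -> ['d', 'b', 'c']
'b': index 1 in ['d', 'b', 'c'] -> ['b', 'd', 'c']
'b': index 0 in ['b', 'd', 'c'] -> ['b', 'd', 'c']
'd': index 1 in ['b', 'd', 'c'] -> ['d', 'b', 'c']
'c': index 2 in ['d', 'b', 'c'] -> ['c', 'd', 'b']


Output: [0, 2, 0, 1, 0, 1, 2]


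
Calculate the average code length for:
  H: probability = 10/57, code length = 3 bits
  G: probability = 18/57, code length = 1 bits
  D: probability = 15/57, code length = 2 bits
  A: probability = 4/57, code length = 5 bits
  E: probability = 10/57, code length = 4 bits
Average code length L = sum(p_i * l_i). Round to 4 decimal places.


Weighted contributions p_i * l_i:
  H: (10/57) * 3 = 30/57
  G: (18/57) * 1 = 18/57
  D: (15/57) * 2 = 30/57
  A: (4/57) * 5 = 20/57
  E: (10/57) * 4 = 40/57
Sum = (30 + 18 + 30 + 20 + 40)/57 = 138/57

L = 138/57 = 2.4211 bits/symbol


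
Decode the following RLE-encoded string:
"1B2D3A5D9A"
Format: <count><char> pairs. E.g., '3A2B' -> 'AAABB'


Expanding each <count><char> pair:
  1B -> 'B'
  2D -> 'DD'
  3A -> 'AAA'
  5D -> 'DDDDD'
  9A -> 'AAAAAAAAA'

Decoded = BDDAAADDDDDAAAAAAAAA


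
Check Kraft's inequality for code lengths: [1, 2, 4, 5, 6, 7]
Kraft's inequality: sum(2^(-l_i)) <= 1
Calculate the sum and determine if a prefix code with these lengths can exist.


Sum = 2^(-1) + 2^(-2) + 2^(-4) + 2^(-5) + 2^(-6) + 2^(-7)
    = 0.5 + 0.25 + 0.0625 + 0.03125 + 0.015625 + 0.0078125
    = 111/128 = 0.8671875
Since 0.8671875 <= 1, Kraft's inequality IS satisfied.
A prefix code with these lengths CAN exist.

Kraft sum = 0.8671875. Satisfied.


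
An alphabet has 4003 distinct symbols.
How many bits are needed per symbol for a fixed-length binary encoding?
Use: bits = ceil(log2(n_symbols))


log2(4003) = 11.9669
Bracket: 2^11 = 2048 < 4003 <= 2^12 = 4096
So ceil(log2(4003)) = 12

bits = ceil(log2(4003)) = ceil(11.9669) = 12 bits


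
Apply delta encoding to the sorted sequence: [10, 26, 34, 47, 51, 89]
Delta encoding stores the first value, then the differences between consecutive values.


First value: 10
Deltas:
  26 - 10 = 16
  34 - 26 = 8
  47 - 34 = 13
  51 - 47 = 4
  89 - 51 = 38


Delta encoded: [10, 16, 8, 13, 4, 38]


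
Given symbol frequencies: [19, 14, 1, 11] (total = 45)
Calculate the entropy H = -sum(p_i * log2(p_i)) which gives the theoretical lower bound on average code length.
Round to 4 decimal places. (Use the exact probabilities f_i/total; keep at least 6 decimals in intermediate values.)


Per-symbol terms -p_i * log2(p_i) with p_i = f_i/45:
  p = 19/45 = 0.422222: log2(p) = -1.243926, -p*log2(p) = 0.525213
  p = 14/45 = 0.311111: log2(p) = -1.684498, -p*log2(p) = 0.524066
  p = 1/45 = 0.022222: log2(p) = -5.491853, -p*log2(p) = 0.122041
  p = 11/45 = 0.244444: log2(p) = -2.032421, -p*log2(p) = 0.496814
H = 0.525213 + 0.524066 + 0.122041 + 0.496814 = 1.668134

H = 1.6681 bits/symbol


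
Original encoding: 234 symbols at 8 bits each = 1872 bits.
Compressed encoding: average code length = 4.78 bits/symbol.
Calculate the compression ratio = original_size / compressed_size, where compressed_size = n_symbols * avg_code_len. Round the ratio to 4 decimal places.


original_size = n_symbols * orig_bits = 234 * 8 = 1872 bits
compressed_size = n_symbols * avg_code_len = 234 * 4.78 = 1118.52 bits
ratio = original_size / compressed_size = 1872 / 1118.52 = 1.6736

Compression ratio = 1.6736


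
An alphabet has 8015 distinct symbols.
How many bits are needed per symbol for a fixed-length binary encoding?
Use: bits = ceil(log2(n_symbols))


log2(8015) = 12.9685
Bracket: 2^12 = 4096 < 8015 <= 2^13 = 8192
So ceil(log2(8015)) = 13

bits = ceil(log2(8015)) = ceil(12.9685) = 13 bits


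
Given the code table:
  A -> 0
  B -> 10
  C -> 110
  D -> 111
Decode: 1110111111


Decoding:
111 -> D
0 -> A
111 -> D
111 -> D


Result: DADD


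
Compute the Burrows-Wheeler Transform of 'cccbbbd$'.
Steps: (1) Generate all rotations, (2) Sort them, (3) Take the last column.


Rotations (sorted):
  0: $cccbbbd -> last char: d
  1: bbbd$ccc -> last char: c
  2: bbd$cccb -> last char: b
  3: bd$cccbb -> last char: b
  4: cbbbd$cc -> last char: c
  5: ccbbbd$c -> last char: c
  6: cccbbbd$ -> last char: $
  7: d$cccbbb -> last char: b


BWT = dcbbcc$b


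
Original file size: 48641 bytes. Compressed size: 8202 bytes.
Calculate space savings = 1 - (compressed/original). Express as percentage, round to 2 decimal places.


ratio = compressed/original = 8202/48641 = 0.168623
savings = 1 - ratio = 1 - 0.168623 = 0.831377
as a percentage: 0.831377 * 100 = 83.14%

Space savings = 1 - 8202/48641 = 83.14%


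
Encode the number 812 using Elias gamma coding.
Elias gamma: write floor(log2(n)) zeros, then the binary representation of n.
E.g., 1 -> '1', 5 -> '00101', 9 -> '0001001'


num_bits = floor(log2(812)) + 1 = 10
leading_zeros = num_bits - 1 = 9
binary(812) = 1100101100

Elias gamma(812) = '000000000' + '1100101100' = 0000000001100101100 (19 bits)


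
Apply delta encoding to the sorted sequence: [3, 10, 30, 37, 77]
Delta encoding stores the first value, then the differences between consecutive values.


First value: 3
Deltas:
  10 - 3 = 7
  30 - 10 = 20
  37 - 30 = 7
  77 - 37 = 40


Delta encoded: [3, 7, 20, 7, 40]


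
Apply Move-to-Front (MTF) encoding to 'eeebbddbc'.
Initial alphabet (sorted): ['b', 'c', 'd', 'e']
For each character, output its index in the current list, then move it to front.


MTF encoding:
'e': index 3 in ['b', 'c', 'd', 'e'] -> ['e', 'b', 'c', 'd']
'e': index 0 in ['e', 'b', 'c', 'd'] -> ['e', 'b', 'c', 'd']
'e': index 0 in ['e', 'b', 'c', 'd'] -> ['e', 'b', 'c', 'd']
'b': index 1 in ['e', 'b', 'c', 'd'] -> ['b', 'e', 'c', 'd']
'b': index 0 in ['b', 'e', 'c', 'd'] -> ['b', 'e', 'c', 'd']
'd': index 3 in ['b', 'e', 'c', 'd'] -> ['d', 'b', 'e', 'c']
'd': index 0 in ['d', 'b', 'e', 'c'] -> ['d', 'b', 'e', 'c']
'b': index 1 in ['d', 'b', 'e', 'c'] -> ['b', 'd', 'e', 'c']
'c': index 3 in ['b', 'd', 'e', 'c'] -> ['c', 'b', 'd', 'e']


Output: [3, 0, 0, 1, 0, 3, 0, 1, 3]


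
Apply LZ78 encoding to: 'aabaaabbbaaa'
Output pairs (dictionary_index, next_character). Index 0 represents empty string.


LZ78 encoding steps:
Dictionary: {0: ''}
Step 1: w='' (idx 0), next='a' -> output (0, 'a'), add 'a' as idx 1
Step 2: w='a' (idx 1), next='b' -> output (1, 'b'), add 'ab' as idx 2
Step 3: w='a' (idx 1), next='a' -> output (1, 'a'), add 'aa' as idx 3
Step 4: w='ab' (idx 2), next='b' -> output (2, 'b'), add 'abb' as idx 4
Step 5: w='' (idx 0), next='b' -> output (0, 'b'), add 'b' as idx 5
Step 6: w='aa' (idx 3), next='a' -> output (3, 'a'), add 'aaa' as idx 6


Encoded: [(0, 'a'), (1, 'b'), (1, 'a'), (2, 'b'), (0, 'b'), (3, 'a')]


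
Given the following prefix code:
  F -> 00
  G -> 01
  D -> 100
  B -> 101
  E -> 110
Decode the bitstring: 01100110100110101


Decoding step by step:
Bits 01 -> G
Bits 100 -> D
Bits 110 -> E
Bits 100 -> D
Bits 110 -> E
Bits 101 -> B


Decoded message: GDEDEB


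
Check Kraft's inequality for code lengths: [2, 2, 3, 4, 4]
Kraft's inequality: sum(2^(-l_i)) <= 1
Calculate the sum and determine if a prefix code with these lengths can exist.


Sum = 2^(-2) + 2^(-2) + 2^(-3) + 2^(-4) + 2^(-4)
    = 0.25 + 0.25 + 0.125 + 0.0625 + 0.0625
    = 12/16 = 0.75
Since 0.75 <= 1, Kraft's inequality IS satisfied.
A prefix code with these lengths CAN exist.

Kraft sum = 0.75. Satisfied.


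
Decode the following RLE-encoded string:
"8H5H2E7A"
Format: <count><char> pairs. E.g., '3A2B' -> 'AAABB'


Expanding each <count><char> pair:
  8H -> 'HHHHHHHH'
  5H -> 'HHHHH'
  2E -> 'EE'
  7A -> 'AAAAAAA'

Decoded = HHHHHHHHHHHHHEEAAAAAAA


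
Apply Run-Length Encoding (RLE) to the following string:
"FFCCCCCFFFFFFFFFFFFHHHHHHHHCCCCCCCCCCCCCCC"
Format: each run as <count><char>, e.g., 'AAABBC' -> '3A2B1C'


Scanning runs left to right:
  i=0: run of 'F' x 2 -> '2F'
  i=2: run of 'C' x 5 -> '5C'
  i=7: run of 'F' x 12 -> '12F'
  i=19: run of 'H' x 8 -> '8H'
  i=27: run of 'C' x 15 -> '15C'

RLE = 2F5C12F8H15C


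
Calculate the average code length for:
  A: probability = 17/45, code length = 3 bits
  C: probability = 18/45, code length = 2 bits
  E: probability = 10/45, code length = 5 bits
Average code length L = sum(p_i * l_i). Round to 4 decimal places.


Weighted contributions p_i * l_i:
  A: (17/45) * 3 = 51/45
  C: (18/45) * 2 = 36/45
  E: (10/45) * 5 = 50/45
Sum = (51 + 36 + 50)/45 = 137/45

L = 137/45 = 3.0444 bits/symbol


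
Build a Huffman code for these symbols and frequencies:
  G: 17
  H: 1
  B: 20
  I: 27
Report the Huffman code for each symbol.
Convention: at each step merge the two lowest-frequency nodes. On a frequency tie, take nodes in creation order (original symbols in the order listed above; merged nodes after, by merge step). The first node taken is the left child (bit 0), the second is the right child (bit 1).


Huffman tree construction:
Step 1: Merge H(1) + G(17) = 18
Step 2: Merge (H+G)(18) + B(20) = 38
Step 3: Merge I(27) + ((H+G)+B)(38) = 65
Read each symbol's code off the tree from the root (left child = 0, right child = 1).

Codes:
  G: 101 (length 3)
  H: 100 (length 3)
  B: 11 (length 2)
  I: 0 (length 1)
Average code length: 121/65 = 1.8615 bits/symbol


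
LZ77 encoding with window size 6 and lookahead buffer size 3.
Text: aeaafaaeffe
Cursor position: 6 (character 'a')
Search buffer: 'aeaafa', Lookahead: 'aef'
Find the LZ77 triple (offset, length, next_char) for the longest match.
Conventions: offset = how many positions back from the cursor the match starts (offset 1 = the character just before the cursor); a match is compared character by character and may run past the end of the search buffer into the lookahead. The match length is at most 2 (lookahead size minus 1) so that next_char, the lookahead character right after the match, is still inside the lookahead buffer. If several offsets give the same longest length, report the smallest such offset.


Try each offset into the search buffer:
  offset=1 (pos 5, char 'a'): match length 1
  offset=2 (pos 4, char 'f'): match length 0
  offset=3 (pos 3, char 'a'): match length 1
  offset=4 (pos 2, char 'a'): match length 1
  offset=5 (pos 1, char 'e'): match length 0
  offset=6 (pos 0, char 'a'): match length 2
Longest match has length 2 at offset 6.
next_char = character at position 6 + 2 = 8 -> 'f'

Best match: offset=6, length=2 (matching 'ae' starting at position 0)
LZ77 triple: (6, 2, 'f')


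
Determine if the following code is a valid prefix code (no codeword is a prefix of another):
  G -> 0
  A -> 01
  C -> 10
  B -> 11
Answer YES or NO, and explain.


Checking each pair (does one codeword prefix another?):
  G='0' vs A='01': prefix -- VIOLATION

NO -- this is NOT a valid prefix code. G (0) is a prefix of A (01).


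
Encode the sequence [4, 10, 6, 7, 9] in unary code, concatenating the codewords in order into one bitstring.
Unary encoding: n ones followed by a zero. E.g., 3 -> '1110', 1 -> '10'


Encode each number as n ones followed by a terminating 0:
  4 -> 11110 (5 bits)
  10 -> 11111111110 (11 bits)
  6 -> 1111110 (7 bits)
  7 -> 11111110 (8 bits)
  9 -> 1111111110 (10 bits)
Total length = 5 + 11 + 7 + 8 + 10 = 41 bits.

Unary([4, 10, 6, 7, 9]) = 11110111111111101111110111111101111111110 (41 bits)
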